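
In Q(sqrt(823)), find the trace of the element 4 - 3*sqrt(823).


Tr(a + b*sqrt(d)) = (a + b*sqrt(d)) + (a - b*sqrt(d)) = 2a
= 2 * (4)
= 8

8


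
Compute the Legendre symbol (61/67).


p = 67 is prime, so compute (61/67) with the reciprocity algorithm (Jacobi-symbol steps: pull out 2s via (2/n), flip via reciprocity, reduce):
  reciprocity: (61/67) -> +(67/61)
  reduce: (6/61)
  pull out 2: (2/61) = -1  (since 61 mod 8 = 5)
  reciprocity: (3/61) -> +(61/3)
  reduce: (1/3)
  (1/3) = 1
Product of signs = -1
(61/67) = -1

-1


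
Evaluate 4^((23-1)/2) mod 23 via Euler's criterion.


p = 23 is prime and the exponent is (p-1)/2 = 11, so by Euler's criterion 4^11 = (4/23) = +1 or -1 mod 23.
Compute by square-and-multiply:
  11 = 8 + 2 + 1 (binary 1011)
  Repeated squaring mod 23: 4^1 = 4, 4^2 = 16, 4^4 = 3, 4^8 = 9
  4^11 = 4^8 * 4^2 * 4^1 = 9 * 16 * 4 mod 23
    9 * 16 = 144 = 6 mod 23
    6 * 4 = 24 = 1 mod 23
  4^11 = 1 mod 23
Result 1: 4 is a quadratic residue mod 23.
4^11 mod 23 = 1

1


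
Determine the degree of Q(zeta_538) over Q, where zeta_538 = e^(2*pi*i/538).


The degree equals Euler's totient phi(538).
538 = 2 * 269
phi(538) = 268

268


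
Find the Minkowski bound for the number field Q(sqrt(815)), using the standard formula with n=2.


d = 815, d mod 4 = 3, so disc(K) = 4d = 3260; |disc(K)| = 3260
Real quadratic field, so n = 2, s = r2 = 0, r1 = 2
M = (n!/n^n) * (4/pi)^s * sqrt(|disc(K)|) = (2!/2^2) * (4/pi)^0 * sqrt(3260)
= 0.5 * 1.000000 * 57.096410
= 28.5482

28.5482


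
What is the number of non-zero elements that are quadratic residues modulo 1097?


For prime p, the number of non-zero quadratic residues is (p-1)/2.
= (1097-1)/2
= 548

548


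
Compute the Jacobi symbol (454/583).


Compute (454/583) via quadratic reciprocity:
  pull out 2: (2/583) = +1  (since 583 mod 8 = 7)
  reciprocity: (227/583) -> -(583/227)
  reduce: (129/227)
  reciprocity: (129/227) -> +(227/129)
  reduce: (98/129)
  pull out 2: (2/129) = +1  (since 129 mod 8 = 1)
  reciprocity: (49/129) -> +(129/49)
  reduce: (31/49)
  reciprocity: (31/49) -> +(49/31)
  reduce: (18/31)
  pull out 2: (2/31) = +1  (since 31 mod 8 = 7)
  reciprocity: (9/31) -> +(31/9)
  reduce: (4/9)
  pull out 2: (2/9) = +1  (since 9 mod 8 = 1)
  pull out 2: (2/9) = +1  (since 9 mod 8 = 1)
  (1/9) = 1
Product of signs = -1

-1


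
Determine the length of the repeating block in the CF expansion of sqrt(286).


Run the CF algorithm for sqrt(286).
a_0 = floor(sqrt(286)) = 16; set m_0=0, q_0=1.
Recurrence: m' = q*a - m,  q' = (d - m'^2)/q,  a' = floor((a_0 + m')/q').
  step 1: m=16, q=30, a=1
  step 2: m=14, q=3, a=10
  step 3: m=16, q=10, a=3
  step 4: m=14, q=9, a=3
  step 5: m=13, q=13, a=2
  step 6: m=13, q=9, a=3
  step 7: m=14, q=10, a=3
  step 8: m=16, q=3, a=10
  step 9: m=14, q=30, a=1
  step 10: m=16, q=1, a=32
a_10 = 2*a_0 = 32, so the period closes here.
sqrt(286) = [16; 1, 10, 3, 3, 2, 3, 3, 10, 1, 32]
Period length = 10

10


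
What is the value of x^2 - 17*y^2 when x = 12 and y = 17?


x^2 - d*y^2
= 12^2 - 17*17^2
= 144 - 4913
= -4769

-4769


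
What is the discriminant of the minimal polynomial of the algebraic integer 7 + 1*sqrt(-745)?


The element 7 + 1*sqrt(-745) has minimal polynomial:
x^2 - 14*x + 794
Discriminant = (-14)^2 - 4*(794)
= 196 - 3176
= -2980

-2980


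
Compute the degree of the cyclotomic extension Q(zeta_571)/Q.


The degree equals Euler's totient phi(571).
571 = 571
phi(571) = 570

570


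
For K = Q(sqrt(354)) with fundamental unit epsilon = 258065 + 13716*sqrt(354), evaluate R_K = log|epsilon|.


epsilon = 258065 + 13716*sqrt(354)
= 516130.0000
R = ln(516130.0000)
= 13.1541

13.1541


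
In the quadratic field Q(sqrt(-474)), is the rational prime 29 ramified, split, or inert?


K = Q(sqrt(-474)). Since d mod 4 = 2, disc(K) = -1896.
Check p | disc: -1896 mod 29 = 18.
p does not divide disc. Compute Legendre symbol (d/p):
19^((29-1)/2) mod 29 = -1
(d/p) = -1, so p is inert: (p) stays prime with e=1, f=2, g=1.
Therefore p is inert.

inert


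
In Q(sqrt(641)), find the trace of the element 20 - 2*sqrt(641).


Tr(a + b*sqrt(d)) = (a + b*sqrt(d)) + (a - b*sqrt(d)) = 2a
= 2 * (20)
= 40

40


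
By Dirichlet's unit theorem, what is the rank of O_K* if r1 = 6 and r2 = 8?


By Dirichlet's unit theorem:
rank = r1 + r2 - 1
= 6 + 8 - 1
= 13

13


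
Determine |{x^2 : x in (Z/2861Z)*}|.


For prime p, the number of non-zero quadratic residues is (p-1)/2.
= (2861-1)/2
= 1430

1430


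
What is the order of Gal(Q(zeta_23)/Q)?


|Gal(Q(zeta_23)/Q)| = phi(23)
= 22

22


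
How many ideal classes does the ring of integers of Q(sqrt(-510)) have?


K = Q(sqrt(-510)). d mod 4 = 2, so D = disc(K) = 4d = -2040
h(K) equals the number of primitive reduced positive-definite forms (a, b, c) = a*x^2 + b*x*y + c*y^2 with b^2 - 4ac = D,
where reduced means |b| <= a <= c, with b >= 0 whenever |b| = a or a = c, and primitive means gcd(a, b, c) = 1.
Reduced forces 3a^2 <= |D| = 2040, so 1 <= a <= 26; b must have the parity of D, and c = (b^2 - D)/(4a) must be an integer >= a.
Enumerate a = 1..26, b in [-a, a]:
  a=1: (1, 0, 510)  [1]
  a=2: (2, 0, 255)  [1]
  a=3: (3, 0, 170)  [1]
  a=4: none
  a=5: (5, 0, 102)  [1]
  a=6: (6, 0, 85)  [1]
  a=7: (7, -2, 73), (7, 2, 73)  [2]
  a=8..9: none
  a=10: (10, 0, 51)  [1]
  a=11..12: none
  a=13: (13, -12, 42), (13, 12, 42)  [2]
  a=14: (14, -12, 39), (14, 12, 39)  [2]
  a=15: (15, 0, 34)  [1]
  a=16: none
  a=17: (17, 0, 30)  [1]
  a=18..20: none
  a=21: (21, -12, 26), (21, 12, 26)  [2]
  a=22..26: none
Total reduced forms: 1 + 1 + 1 + 1 + 1 + 2 + 1 + 2 + 2 + 1 + 1 + 2 = 16
h = 16

16


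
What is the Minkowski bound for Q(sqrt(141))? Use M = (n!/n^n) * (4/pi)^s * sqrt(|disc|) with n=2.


d = 141, d mod 4 = 1, so disc(K) = d = 141; |disc(K)| = 141
Real quadratic field, so n = 2, s = r2 = 0, r1 = 2
M = (n!/n^n) * (4/pi)^s * sqrt(|disc(K)|) = (2!/2^2) * (4/pi)^0 * sqrt(141)
= 0.5 * 1.000000 * 11.874342
= 5.9372

5.9372


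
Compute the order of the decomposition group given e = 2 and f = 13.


|D_P| = e * f
= 2 * 13
= 26

26


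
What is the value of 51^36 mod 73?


p = 73 is prime and the exponent is (p-1)/2 = 36, so by Euler's criterion 51^36 = (51/73) = +1 or -1 mod 73.
Compute by square-and-multiply:
  36 = 32 + 4 (binary 100100)
  Repeated squaring mod 73: 51^1 = 51, 51^2 = 46, 51^4 = 72, 51^8 = 1, 51^16 = 1, 51^32 = 1
  51^36 = 51^32 * 51^4 = 1 * 72 mod 73
    1 * 72 = 72 = 72 mod 73
  51^36 = 72 mod 73
Result 72 = p - 1 = -1 mod 73: 51 is a quadratic non-residue mod 73. As a residue in [0, p-1] the value is 72.
51^36 mod 73 = 72

72


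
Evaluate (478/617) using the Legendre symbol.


p = 617 is prime, so compute (478/617) with the reciprocity algorithm (Jacobi-symbol steps: pull out 2s via (2/n), flip via reciprocity, reduce):
  pull out 2: (2/617) = +1  (since 617 mod 8 = 1)
  reciprocity: (239/617) -> +(617/239)
  reduce: (139/239)
  reciprocity: (139/239) -> -(239/139)
  reduce: (100/139)
  pull out 2: (2/139) = -1  (since 139 mod 8 = 3)
  pull out 2: (2/139) = -1  (since 139 mod 8 = 3)
  reciprocity: (25/139) -> +(139/25)
  reduce: (14/25)
  pull out 2: (2/25) = +1  (since 25 mod 8 = 1)
  reciprocity: (7/25) -> +(25/7)
  reduce: (4/7)
  pull out 2: (2/7) = +1  (since 7 mod 8 = 7)
  pull out 2: (2/7) = +1  (since 7 mod 8 = 7)
  (1/7) = 1
Product of signs = -1
(478/617) = -1

-1


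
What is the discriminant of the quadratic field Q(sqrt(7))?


For K = Q(sqrt(d)) with d squarefree: disc(K) = d if d = 1 mod 4, and disc(K) = 4d if d = 2 or 3 mod 4.
Here d = 7, and d mod 4 = 3.
d = 3 mod 4, not 1 (O_K = Z[sqrt(d)]), so disc(K) = 4d = 4 * (7) = 28

28


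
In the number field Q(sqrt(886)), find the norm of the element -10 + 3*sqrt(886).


N(a + b*sqrt(d)) = a^2 - d*b^2
= (-10)^2 - (886)*(3)^2
= 100 - 7974
= -7874

-7874


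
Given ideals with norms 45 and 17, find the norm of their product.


N(IJ) = N(I) * N(J)
= 45 * 17
= 765

765


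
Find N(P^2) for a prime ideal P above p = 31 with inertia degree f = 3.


N(P^a) = p^(a*f)
= 31^(2*3)
= 31^6
= 887503681

887503681


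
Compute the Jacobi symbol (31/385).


Compute (31/385) via quadratic reciprocity:
  reciprocity: (31/385) -> +(385/31)
  reduce: (13/31)
  reciprocity: (13/31) -> +(31/13)
  reduce: (5/13)
  reciprocity: (5/13) -> +(13/5)
  reduce: (3/5)
  reciprocity: (3/5) -> +(5/3)
  reduce: (2/3)
  pull out 2: (2/3) = -1  (since 3 mod 8 = 3)
  (1/3) = 1
Product of signs = -1

-1


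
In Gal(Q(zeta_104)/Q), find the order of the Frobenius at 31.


The Frobenius at p in Gal(Q(zeta_n)/Q) = (Z/nZ)* is the class of p, so its order is ord_104(31), the smallest k >= 1 with 31^k = 1 mod 104.
n = 104 = 2^3 * 13, phi(104) = 48; the order divides phi(n).
Divisors of 48: 1, 2, 3, 4, 6, 8, 12, 16, 24, 48
Repeated squaring mod 104: 31^1 = 31, 31^2 = 25, 31^4 = 1, 31^8 = 1, 31^16 = 1, 31^32 = 1
Test divisors in increasing order:
  k=1: 31^1 = 31 mod 104
  k=2: 31^2 = 25 mod 104
  k=3: 31^3 = 25 * 31 = 47 mod 104
  k=4: 31^4 = 1 mod 104  <- first divisor giving 1
Order = 4

4


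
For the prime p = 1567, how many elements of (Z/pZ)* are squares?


For prime p, the number of non-zero quadratic residues is (p-1)/2.
= (1567-1)/2
= 783

783


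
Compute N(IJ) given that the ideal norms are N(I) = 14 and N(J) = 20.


N(IJ) = N(I) * N(J)
= 14 * 20
= 280

280


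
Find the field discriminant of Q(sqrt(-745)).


For K = Q(sqrt(d)) with d squarefree: disc(K) = d if d = 1 mod 4, and disc(K) = 4d if d = 2 or 3 mod 4.
Here d = -745, and d mod 4 = 3.
d = 3 mod 4, not 1 (O_K = Z[sqrt(d)]), so disc(K) = 4d = 4 * (-745) = -2980

-2980


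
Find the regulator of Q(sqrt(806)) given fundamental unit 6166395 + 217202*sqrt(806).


epsilon = 6166395 + 217202*sqrt(806)
= 1.2333e+07
R = ln(1.2333e+07)
= 16.3278

16.3278


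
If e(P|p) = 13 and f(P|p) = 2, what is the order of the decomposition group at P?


|D_P| = e * f
= 13 * 2
= 26

26


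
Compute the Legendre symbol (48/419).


p = 419 is prime, so compute (48/419) with the reciprocity algorithm (Jacobi-symbol steps: pull out 2s via (2/n), flip via reciprocity, reduce):
  pull out 2: (2/419) = -1  (since 419 mod 8 = 3)
  pull out 2: (2/419) = -1  (since 419 mod 8 = 3)
  pull out 2: (2/419) = -1  (since 419 mod 8 = 3)
  pull out 2: (2/419) = -1  (since 419 mod 8 = 3)
  reciprocity: (3/419) -> -(419/3)
  reduce: (2/3)
  pull out 2: (2/3) = -1  (since 3 mod 8 = 3)
  (1/3) = 1
Product of signs = 1
(48/419) = 1

1


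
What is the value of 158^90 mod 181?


p = 181 is prime and the exponent is (p-1)/2 = 90, so by Euler's criterion 158^90 = (158/181) = +1 or -1 mod 181.
Compute by square-and-multiply:
  90 = 64 + 16 + 8 + 2 (binary 1011010)
  Repeated squaring mod 181: 158^1 = 158, 158^2 = 167, 158^4 = 15, 158^8 = 44, 158^16 = 126, 158^32 = 129, 158^64 = 170
  158^90 = 158^64 * 158^16 * 158^8 * 158^2 = 170 * 126 * 44 * 167 mod 181
    170 * 126 = 21420 = 62 mod 181
    62 * 44 = 2728 = 13 mod 181
    13 * 167 = 2171 = 180 mod 181
  158^90 = 180 mod 181
Result 180 = p - 1 = -1 mod 181: 158 is a quadratic non-residue mod 181. As a residue in [0, p-1] the value is 180.
158^90 mod 181 = 180

180


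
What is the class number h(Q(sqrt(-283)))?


K = Q(sqrt(-283)). d mod 4 = 1, so D = disc(K) = d = -283
h(K) equals the number of primitive reduced positive-definite forms (a, b, c) = a*x^2 + b*x*y + c*y^2 with b^2 - 4ac = D,
where reduced means |b| <= a <= c, with b >= 0 whenever |b| = a or a = c, and primitive means gcd(a, b, c) = 1.
Reduced forces 3a^2 <= |D| = 283, so 1 <= a <= 9; b must have the parity of D, and c = (b^2 - D)/(4a) must be an integer >= a.
Enumerate a = 1..9, b in [-a, a]:
  a=1: (1, 1, 71)  [1]
  a=2..6: none
  a=7: (7, -5, 11), (7, 5, 11)  [2]
  a=8..9: none
Total reduced forms: 1 + 2 = 3
h = 3

3


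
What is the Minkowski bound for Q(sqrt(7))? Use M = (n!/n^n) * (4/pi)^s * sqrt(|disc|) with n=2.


d = 7, d mod 4 = 3, so disc(K) = 4d = 28; |disc(K)| = 28
Real quadratic field, so n = 2, s = r2 = 0, r1 = 2
M = (n!/n^n) * (4/pi)^s * sqrt(|disc(K)|) = (2!/2^2) * (4/pi)^0 * sqrt(28)
= 0.5 * 1.000000 * 5.291503
= 2.6458

2.6458


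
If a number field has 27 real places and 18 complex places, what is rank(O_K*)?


By Dirichlet's unit theorem:
rank = r1 + r2 - 1
= 27 + 18 - 1
= 44

44


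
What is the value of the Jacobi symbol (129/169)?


Compute (129/169) via quadratic reciprocity:
  reciprocity: (129/169) -> +(169/129)
  reduce: (40/129)
  pull out 2: (2/129) = +1  (since 129 mod 8 = 1)
  pull out 2: (2/129) = +1  (since 129 mod 8 = 1)
  pull out 2: (2/129) = +1  (since 129 mod 8 = 1)
  reciprocity: (5/129) -> +(129/5)
  reduce: (4/5)
  pull out 2: (2/5) = -1  (since 5 mod 8 = 5)
  pull out 2: (2/5) = -1  (since 5 mod 8 = 5)
  (1/5) = 1
Product of signs = 1

1


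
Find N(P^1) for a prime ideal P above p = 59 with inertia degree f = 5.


N(P^a) = p^(a*f)
= 59^(1*5)
= 59^5
= 714924299

714924299


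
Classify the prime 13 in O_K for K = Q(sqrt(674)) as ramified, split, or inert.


K = Q(sqrt(674)). Since d mod 4 = 2, disc(K) = 2696.
Check p | disc: 2696 mod 13 = 5.
p does not divide disc. Compute Legendre symbol (d/p):
11^((13-1)/2) mod 13 = -1
(d/p) = -1, so p is inert: (p) stays prime with e=1, f=2, g=1.
Therefore p is inert.

inert


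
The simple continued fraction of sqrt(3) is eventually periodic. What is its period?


Run the CF algorithm for sqrt(3).
a_0 = floor(sqrt(3)) = 1; set m_0=0, q_0=1.
Recurrence: m' = q*a - m,  q' = (d - m'^2)/q,  a' = floor((a_0 + m')/q').
  step 1: m=1, q=2, a=1
  step 2: m=1, q=1, a=2
a_2 = 2*a_0 = 2, so the period closes here.
sqrt(3) = [1; 1, 2]
Period length = 2

2


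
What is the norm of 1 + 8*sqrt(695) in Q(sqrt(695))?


N(a + b*sqrt(d)) = a^2 - d*b^2
= (1)^2 - (695)*(8)^2
= 1 - 44480
= -44479

-44479


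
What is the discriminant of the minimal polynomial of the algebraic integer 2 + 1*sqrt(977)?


The element 2 + 1*sqrt(977) has minimal polynomial:
x^2 - 4*x - 973
Discriminant = (-4)^2 - 4*(-973)
= 16 + 3892
= 3908

3908


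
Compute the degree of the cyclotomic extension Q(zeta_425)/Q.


The degree equals Euler's totient phi(425).
425 = 5^2 * 17
phi(425) = 320

320


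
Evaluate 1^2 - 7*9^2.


x^2 - d*y^2
= 1^2 - 7*9^2
= 1 - 567
= -566

-566


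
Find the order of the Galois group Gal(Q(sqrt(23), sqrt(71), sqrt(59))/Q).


The 3 square roots of distinct primes are multiplicatively independent over Q,
so [K:Q] = 2^3 and Gal(K/Q) is isomorphic to (Z/2Z)^3.
|Gal| = 2^3 = 8

8


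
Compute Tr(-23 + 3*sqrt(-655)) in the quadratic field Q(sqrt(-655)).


Tr(a + b*sqrt(d)) = (a + b*sqrt(d)) + (a - b*sqrt(d)) = 2a
= 2 * (-23)
= -46

-46


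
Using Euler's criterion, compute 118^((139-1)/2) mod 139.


p = 139 is prime and the exponent is (p-1)/2 = 69, so by Euler's criterion 118^69 = (118/139) = +1 or -1 mod 139.
Compute by square-and-multiply:
  69 = 64 + 4 + 1 (binary 1000101)
  Repeated squaring mod 139: 118^1 = 118, 118^2 = 24, 118^4 = 20, 118^8 = 122, 118^16 = 11, 118^32 = 121, 118^64 = 46
  118^69 = 118^64 * 118^4 * 118^1 = 46 * 20 * 118 mod 139
    46 * 20 = 920 = 86 mod 139
    86 * 118 = 10148 = 1 mod 139
  118^69 = 1 mod 139
Result 1: 118 is a quadratic residue mod 139.
118^69 mod 139 = 1

1


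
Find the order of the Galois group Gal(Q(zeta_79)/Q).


|Gal(Q(zeta_79)/Q)| = phi(79)
= 78

78


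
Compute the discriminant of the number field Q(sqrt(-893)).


For K = Q(sqrt(d)) with d squarefree: disc(K) = d if d = 1 mod 4, and disc(K) = 4d if d = 2 or 3 mod 4.
Here d = -893, and d mod 4 = 3.
d = 3 mod 4, not 1 (O_K = Z[sqrt(d)]), so disc(K) = 4d = 4 * (-893) = -3572

-3572


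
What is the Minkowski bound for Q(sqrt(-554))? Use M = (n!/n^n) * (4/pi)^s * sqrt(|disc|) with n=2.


d = -554, d mod 4 = 2, so disc(K) = 4d = -2216; |disc(K)| = 2216
Imaginary quadratic field, so n = 2, s = r2 = 1, r1 = 0
M = (n!/n^n) * (4/pi)^s * sqrt(|disc(K)|) = (2!/2^2) * (4/pi)^1 * sqrt(2216)
= 0.5 * 1.273240 * 47.074409
= 29.9685

29.9685


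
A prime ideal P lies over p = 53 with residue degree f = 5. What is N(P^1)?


N(P^a) = p^(a*f)
= 53^(1*5)
= 53^5
= 418195493

418195493


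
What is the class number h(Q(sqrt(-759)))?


K = Q(sqrt(-759)). d mod 4 = 1, so D = disc(K) = d = -759
h(K) equals the number of primitive reduced positive-definite forms (a, b, c) = a*x^2 + b*x*y + c*y^2 with b^2 - 4ac = D,
where reduced means |b| <= a <= c, with b >= 0 whenever |b| = a or a = c, and primitive means gcd(a, b, c) = 1.
Reduced forces 3a^2 <= |D| = 759, so 1 <= a <= 15; b must have the parity of D, and c = (b^2 - D)/(4a) must be an integer >= a.
Enumerate a = 1..15, b in [-a, a]:
  a=1: (1, 1, 190)  [1]
  a=2: (2, -1, 95), (2, 1, 95)  [2]
  a=3: (3, 3, 64)  [1]
  a=4: (4, -3, 48), (4, 3, 48)  [2]
  a=5: (5, -1, 38), (5, 1, 38)  [2]
  a=6: (6, -3, 32), (6, 3, 32)  [2]
  a=7: (7, -5, 28), (7, 5, 28)  [2]
  a=8: (8, -3, 24), (8, 3, 24)  [2]
  a=9: none
  a=10: (10, -9, 21), (10, -1, 19), (10, 1, 19), (10, 9, 21)  [4]
  a=11: (11, 11, 20)  [1]
  a=12: (12, -3, 16), (12, 3, 16)  [2]
  a=13: none
  a=14: (14, -9, 15), (14, 5, 14), (14, 9, 15)  [3]
  a=15: none
Total reduced forms: 1 + 2 + 1 + 2 + 2 + 2 + 2 + 2 + 4 + 1 + 2 + 3 = 24
h = 24

24


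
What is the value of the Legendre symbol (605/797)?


p = 797 is prime, so compute (605/797) with the reciprocity algorithm (Jacobi-symbol steps: pull out 2s via (2/n), flip via reciprocity, reduce):
  reciprocity: (605/797) -> +(797/605)
  reduce: (192/605)
  pull out 2: (2/605) = -1  (since 605 mod 8 = 5)
  pull out 2: (2/605) = -1  (since 605 mod 8 = 5)
  pull out 2: (2/605) = -1  (since 605 mod 8 = 5)
  pull out 2: (2/605) = -1  (since 605 mod 8 = 5)
  pull out 2: (2/605) = -1  (since 605 mod 8 = 5)
  pull out 2: (2/605) = -1  (since 605 mod 8 = 5)
  reciprocity: (3/605) -> +(605/3)
  reduce: (2/3)
  pull out 2: (2/3) = -1  (since 3 mod 8 = 3)
  (1/3) = 1
Product of signs = -1
(605/797) = -1

-1


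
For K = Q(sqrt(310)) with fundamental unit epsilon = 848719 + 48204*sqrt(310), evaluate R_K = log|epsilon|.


epsilon = 848719 + 48204*sqrt(310)
= 1.6974e+06
R = ln(1.6974e+06)
= 14.3446

14.3446


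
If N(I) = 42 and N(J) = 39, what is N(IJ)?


N(IJ) = N(I) * N(J)
= 42 * 39
= 1638

1638


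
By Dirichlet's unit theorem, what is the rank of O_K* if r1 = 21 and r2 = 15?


By Dirichlet's unit theorem:
rank = r1 + r2 - 1
= 21 + 15 - 1
= 35

35


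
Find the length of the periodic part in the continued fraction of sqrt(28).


Run the CF algorithm for sqrt(28).
a_0 = floor(sqrt(28)) = 5; set m_0=0, q_0=1.
Recurrence: m' = q*a - m,  q' = (d - m'^2)/q,  a' = floor((a_0 + m')/q').
  step 1: m=5, q=3, a=3
  step 2: m=4, q=4, a=2
  step 3: m=4, q=3, a=3
  step 4: m=5, q=1, a=10
a_4 = 2*a_0 = 10, so the period closes here.
sqrt(28) = [5; 3, 2, 3, 10]
Period length = 4

4


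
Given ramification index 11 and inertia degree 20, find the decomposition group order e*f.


|D_P| = e * f
= 11 * 20
= 220

220


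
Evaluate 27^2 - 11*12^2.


x^2 - d*y^2
= 27^2 - 11*12^2
= 729 - 1584
= -855

-855


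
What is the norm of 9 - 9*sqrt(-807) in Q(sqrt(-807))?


N(a + b*sqrt(d)) = a^2 - d*b^2
= (9)^2 - (-807)*(-9)^2
= 81 + 65367
= 65448

65448


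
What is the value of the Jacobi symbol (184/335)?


Compute (184/335) via quadratic reciprocity:
  pull out 2: (2/335) = +1  (since 335 mod 8 = 7)
  pull out 2: (2/335) = +1  (since 335 mod 8 = 7)
  pull out 2: (2/335) = +1  (since 335 mod 8 = 7)
  reciprocity: (23/335) -> -(335/23)
  reduce: (13/23)
  reciprocity: (13/23) -> +(23/13)
  reduce: (10/13)
  pull out 2: (2/13) = -1  (since 13 mod 8 = 5)
  reciprocity: (5/13) -> +(13/5)
  reduce: (3/5)
  reciprocity: (3/5) -> +(5/3)
  reduce: (2/3)
  pull out 2: (2/3) = -1  (since 3 mod 8 = 3)
  (1/3) = 1
Product of signs = -1

-1


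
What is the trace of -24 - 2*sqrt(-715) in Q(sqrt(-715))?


Tr(a + b*sqrt(d)) = (a + b*sqrt(d)) + (a - b*sqrt(d)) = 2a
= 2 * (-24)
= -48

-48


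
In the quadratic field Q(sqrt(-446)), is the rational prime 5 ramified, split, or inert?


K = Q(sqrt(-446)). Since d mod 4 = 2, disc(K) = -1784.
Check p | disc: -1784 mod 5 = 1.
p does not divide disc. Compute Legendre symbol (d/p):
4^((5-1)/2) mod 5 = 1
(d/p) = 1, so p splits: (p) = P*P' with e=1, f=1, g=2.
Therefore p is split.

split


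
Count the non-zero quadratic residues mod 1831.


For prime p, the number of non-zero quadratic residues is (p-1)/2.
= (1831-1)/2
= 915

915


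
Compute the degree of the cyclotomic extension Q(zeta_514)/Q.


The degree equals Euler's totient phi(514).
514 = 2 * 257
phi(514) = 256

256


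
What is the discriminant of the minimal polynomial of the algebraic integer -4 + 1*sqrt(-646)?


The element -4 + 1*sqrt(-646) has minimal polynomial:
x^2 + 8*x + 662
Discriminant = (8)^2 - 4*(662)
= 64 - 2648
= -2584

-2584


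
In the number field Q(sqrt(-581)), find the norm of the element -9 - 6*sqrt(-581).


N(a + b*sqrt(d)) = a^2 - d*b^2
= (-9)^2 - (-581)*(-6)^2
= 81 + 20916
= 20997

20997


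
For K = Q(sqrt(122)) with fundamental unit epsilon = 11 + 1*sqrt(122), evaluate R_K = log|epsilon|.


epsilon = 11 + 1*sqrt(122)
= 22.0454
R = ln(22.0454)
= 3.0931

3.0931


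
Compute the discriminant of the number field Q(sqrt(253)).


For K = Q(sqrt(d)) with d squarefree: disc(K) = d if d = 1 mod 4, and disc(K) = 4d if d = 2 or 3 mod 4.
Here d = 253, and d mod 4 = 1.
d = 1 mod 4 (O_K = Z[(1+sqrt(d))/2]), so disc(K) = d = 253

253


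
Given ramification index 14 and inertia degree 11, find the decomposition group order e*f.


|D_P| = e * f
= 14 * 11
= 154

154


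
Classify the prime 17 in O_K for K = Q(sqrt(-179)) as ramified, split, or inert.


K = Q(sqrt(-179)). Since d mod 4 = 1, disc(K) = -179.
Check p | disc: -179 mod 17 = 8.
p does not divide disc. Compute Legendre symbol (d/p):
8^((17-1)/2) mod 17 = 1
(d/p) = 1, so p splits: (p) = P*P' with e=1, f=1, g=2.
Therefore p is split.

split


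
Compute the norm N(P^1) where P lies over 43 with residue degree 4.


N(P^a) = p^(a*f)
= 43^(1*4)
= 43^4
= 3418801

3418801


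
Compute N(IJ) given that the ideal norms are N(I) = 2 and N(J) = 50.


N(IJ) = N(I) * N(J)
= 2 * 50
= 100

100


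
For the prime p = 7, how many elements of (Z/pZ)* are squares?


For prime p, the number of non-zero quadratic residues is (p-1)/2.
= (7-1)/2
= 3

3


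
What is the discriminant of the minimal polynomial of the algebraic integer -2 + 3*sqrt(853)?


The element -2 + 3*sqrt(853) has minimal polynomial:
x^2 + 4*x - 7673
Discriminant = (4)^2 - 4*(-7673)
= 16 + 30692
= 30708

30708


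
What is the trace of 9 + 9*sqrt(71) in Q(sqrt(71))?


Tr(a + b*sqrt(d)) = (a + b*sqrt(d)) + (a - b*sqrt(d)) = 2a
= 2 * (9)
= 18

18


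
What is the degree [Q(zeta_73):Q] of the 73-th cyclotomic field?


The degree equals Euler's totient phi(73).
73 = 73
phi(73) = 72

72


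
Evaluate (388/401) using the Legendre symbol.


p = 401 is prime, so compute (388/401) with the reciprocity algorithm (Jacobi-symbol steps: pull out 2s via (2/n), flip via reciprocity, reduce):
  pull out 2: (2/401) = +1  (since 401 mod 8 = 1)
  pull out 2: (2/401) = +1  (since 401 mod 8 = 1)
  reciprocity: (97/401) -> +(401/97)
  reduce: (13/97)
  reciprocity: (13/97) -> +(97/13)
  reduce: (6/13)
  pull out 2: (2/13) = -1  (since 13 mod 8 = 5)
  reciprocity: (3/13) -> +(13/3)
  reduce: (1/3)
  (1/3) = 1
Product of signs = -1
(388/401) = -1

-1


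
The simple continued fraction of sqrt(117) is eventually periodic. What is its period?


Run the CF algorithm for sqrt(117).
a_0 = floor(sqrt(117)) = 10; set m_0=0, q_0=1.
Recurrence: m' = q*a - m,  q' = (d - m'^2)/q,  a' = floor((a_0 + m')/q').
  step 1: m=10, q=17, a=1
  step 2: m=7, q=4, a=4
  step 3: m=9, q=9, a=2
  step 4: m=9, q=4, a=4
  step 5: m=7, q=17, a=1
  step 6: m=10, q=1, a=20
a_6 = 2*a_0 = 20, so the period closes here.
sqrt(117) = [10; 1, 4, 2, 4, 1, 20]
Period length = 6

6


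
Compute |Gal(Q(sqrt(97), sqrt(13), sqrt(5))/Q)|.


The 3 square roots of distinct primes are multiplicatively independent over Q,
so [K:Q] = 2^3 and Gal(K/Q) is isomorphic to (Z/2Z)^3.
|Gal| = 2^3 = 8

8


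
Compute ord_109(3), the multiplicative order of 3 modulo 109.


We want ord_109(3), the smallest k >= 1 with 3^k = 1 mod 109.
n = 109 = 109, phi(109) = 108; the order divides phi(n).
Divisors of 108: 1, 2, 3, 4, 6, 9, 12, 18, 27, 36, 54, 108
Repeated squaring mod 109: 3^1 = 3, 3^2 = 9, 3^4 = 81, 3^8 = 21, 3^16 = 5, 3^32 = 25, 3^64 = 80
Test divisors in increasing order:
  k=1: 3^1 = 3 mod 109
  k=2: 3^2 = 9 mod 109
  k=3: 3^3 = 9 * 3 = 27 mod 109
  k=4: 3^4 = 81 mod 109
  k=6: 3^6 = 81 * 9 = 75 mod 109
  k=9: 3^9 = 21 * 3 = 63 mod 109
  k=12: 3^12 = 21 * 81 = 66 mod 109
  k=18: 3^18 = 5 * 9 = 45 mod 109
  k=27: 3^27 = 5 * 21 * 9 * 3 = 1 mod 109  <- first divisor giving 1
Order = 27

27


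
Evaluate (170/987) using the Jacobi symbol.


Compute (170/987) via quadratic reciprocity:
  pull out 2: (2/987) = -1  (since 987 mod 8 = 3)
  reciprocity: (85/987) -> +(987/85)
  reduce: (52/85)
  pull out 2: (2/85) = -1  (since 85 mod 8 = 5)
  pull out 2: (2/85) = -1  (since 85 mod 8 = 5)
  reciprocity: (13/85) -> +(85/13)
  reduce: (7/13)
  reciprocity: (7/13) -> +(13/7)
  reduce: (6/7)
  pull out 2: (2/7) = +1  (since 7 mod 8 = 7)
  reciprocity: (3/7) -> -(7/3)
  reduce: (1/3)
  (1/3) = 1
Product of signs = 1

1


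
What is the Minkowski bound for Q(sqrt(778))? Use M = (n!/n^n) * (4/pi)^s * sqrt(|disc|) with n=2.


d = 778, d mod 4 = 2, so disc(K) = 4d = 3112; |disc(K)| = 3112
Real quadratic field, so n = 2, s = r2 = 0, r1 = 2
M = (n!/n^n) * (4/pi)^s * sqrt(|disc(K)|) = (2!/2^2) * (4/pi)^0 * sqrt(3112)
= 0.5 * 1.000000 * 55.785303
= 27.8927

27.8927


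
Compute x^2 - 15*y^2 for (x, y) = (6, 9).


x^2 - d*y^2
= 6^2 - 15*9^2
= 36 - 1215
= -1179

-1179


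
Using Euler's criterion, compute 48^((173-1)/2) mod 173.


p = 173 is prime and the exponent is (p-1)/2 = 86, so by Euler's criterion 48^86 = (48/173) = +1 or -1 mod 173.
Compute by square-and-multiply:
  86 = 64 + 16 + 4 + 2 (binary 1010110)
  Repeated squaring mod 173: 48^1 = 48, 48^2 = 55, 48^4 = 84, 48^8 = 136, 48^16 = 158, 48^32 = 52, 48^64 = 109
  48^86 = 48^64 * 48^16 * 48^4 * 48^2 = 109 * 158 * 84 * 55 mod 173
    109 * 158 = 17222 = 95 mod 173
    95 * 84 = 7980 = 22 mod 173
    22 * 55 = 1210 = 172 mod 173
  48^86 = 172 mod 173
Result 172 = p - 1 = -1 mod 173: 48 is a quadratic non-residue mod 173. As a residue in [0, p-1] the value is 172.
48^86 mod 173 = 172

172


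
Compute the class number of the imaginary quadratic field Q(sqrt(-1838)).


K = Q(sqrt(-1838)). d mod 4 = 2, so D = disc(K) = 4d = -7352
h(K) equals the number of primitive reduced positive-definite forms (a, b, c) = a*x^2 + b*x*y + c*y^2 with b^2 - 4ac = D,
where reduced means |b| <= a <= c, with b >= 0 whenever |b| = a or a = c, and primitive means gcd(a, b, c) = 1.
Reduced forces 3a^2 <= |D| = 7352, so 1 <= a <= 49; b must have the parity of D, and c = (b^2 - D)/(4a) must be an integer >= a.
Enumerate a = 1..49, b in [-a, a]:
  a=1: (1, 0, 1838)  [1]
  a=2: (2, 0, 919)  [1]
  a=3: (3, -2, 613), (3, 2, 613)  [2]
  a=4..5: none
  a=6: (6, -4, 307), (6, 4, 307)  [2]
  a=7..8: none
  a=9: (9, -8, 206), (9, 8, 206)  [2]
  a=10..16: none
  a=17: (17, -14, 111), (17, 14, 111)  [2]
  a=18: (18, -8, 103), (18, 8, 103)  [2]
  a=19: (19, -18, 101), (19, 18, 101)  [2]
  a=20..22: none
  a=23: (23, -10, 81), (23, 10, 81)  [2]
  a=24..26: none
  a=27: (27, -10, 69), (27, 10, 69)  [2]
  a=28..33: none
  a=34: (34, -20, 57), (34, 20, 57)  [2]
  a=35..36: none
  a=37: (37, -14, 51), (37, 14, 51)  [2]
  a=38: (38, -20, 51), (38, 20, 51)  [2]
  a=39..42: none
  a=43: (43, -42, 53), (43, 42, 53)  [2]
  a=44..45: none
  a=46: (46, -36, 47), (46, 36, 47)  [2]
  a=47..49: none
Total reduced forms: 1 + 1 + 2 + 2 + 2 + 2 + 2 + 2 + 2 + 2 + 2 + 2 + 2 + 2 + 2 = 28
h = 28

28


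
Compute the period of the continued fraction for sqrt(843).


Run the CF algorithm for sqrt(843).
a_0 = floor(sqrt(843)) = 29; set m_0=0, q_0=1.
Recurrence: m' = q*a - m,  q' = (d - m'^2)/q,  a' = floor((a_0 + m')/q').
  step 1: m=29, q=2, a=29
  step 2: m=29, q=1, a=58
a_2 = 2*a_0 = 58, so the period closes here.
sqrt(843) = [29; 29, 58]
Period length = 2

2


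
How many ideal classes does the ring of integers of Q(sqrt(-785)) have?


K = Q(sqrt(-785)). d mod 4 = 3, so D = disc(K) = 4d = -3140
h(K) equals the number of primitive reduced positive-definite forms (a, b, c) = a*x^2 + b*x*y + c*y^2 with b^2 - 4ac = D,
where reduced means |b| <= a <= c, with b >= 0 whenever |b| = a or a = c, and primitive means gcd(a, b, c) = 1.
Reduced forces 3a^2 <= |D| = 3140, so 1 <= a <= 32; b must have the parity of D, and c = (b^2 - D)/(4a) must be an integer >= a.
Enumerate a = 1..32, b in [-a, a]:
  a=1: (1, 0, 785)  [1]
  a=2: (2, 2, 393)  [1]
  a=3: (3, -2, 262), (3, 2, 262)  [2]
  a=4: none
  a=5: (5, 0, 157)  [1]
  a=6: (6, -2, 131), (6, 2, 131)  [2]
  a=7..8: none
  a=9: (9, -8, 89), (9, 8, 89)  [2]
  a=10: (10, 10, 81)  [1]
  a=11..14: none
  a=15: (15, -10, 54), (15, 10, 54)  [2]
  a=16..17: none
  a=18: (18, -10, 45), (18, 10, 45)  [2]
  a=19..26: none
  a=27: (27, -10, 30), (27, 10, 30)  [2]
  a=28..32: none
Total reduced forms: 1 + 1 + 2 + 1 + 2 + 2 + 1 + 2 + 2 + 2 = 16
h = 16

16


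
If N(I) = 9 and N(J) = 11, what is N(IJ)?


N(IJ) = N(I) * N(J)
= 9 * 11
= 99

99


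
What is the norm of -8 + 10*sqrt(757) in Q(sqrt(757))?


N(a + b*sqrt(d)) = a^2 - d*b^2
= (-8)^2 - (757)*(10)^2
= 64 - 75700
= -75636

-75636


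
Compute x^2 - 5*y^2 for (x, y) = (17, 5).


x^2 - d*y^2
= 17^2 - 5*5^2
= 289 - 125
= 164

164


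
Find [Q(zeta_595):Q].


The degree equals Euler's totient phi(595).
595 = 5 * 7 * 17
phi(595) = 384

384


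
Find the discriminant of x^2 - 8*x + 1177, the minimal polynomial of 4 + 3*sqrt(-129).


The element 4 + 3*sqrt(-129) has minimal polynomial:
x^2 - 8*x + 1177
Discriminant = (-8)^2 - 4*(1177)
= 64 - 4708
= -4644

-4644


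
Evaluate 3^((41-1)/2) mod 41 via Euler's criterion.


p = 41 is prime and the exponent is (p-1)/2 = 20, so by Euler's criterion 3^20 = (3/41) = +1 or -1 mod 41.
Compute by square-and-multiply:
  20 = 16 + 4 (binary 10100)
  Repeated squaring mod 41: 3^1 = 3, 3^2 = 9, 3^4 = 40, 3^8 = 1, 3^16 = 1
  3^20 = 3^16 * 3^4 = 1 * 40 mod 41
    1 * 40 = 40 = 40 mod 41
  3^20 = 40 mod 41
Result 40 = p - 1 = -1 mod 41: 3 is a quadratic non-residue mod 41. As a residue in [0, p-1] the value is 40.
3^20 mod 41 = 40

40


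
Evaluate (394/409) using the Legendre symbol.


p = 409 is prime, so compute (394/409) with the reciprocity algorithm (Jacobi-symbol steps: pull out 2s via (2/n), flip via reciprocity, reduce):
  pull out 2: (2/409) = +1  (since 409 mod 8 = 1)
  reciprocity: (197/409) -> +(409/197)
  reduce: (15/197)
  reciprocity: (15/197) -> +(197/15)
  reduce: (2/15)
  pull out 2: (2/15) = +1  (since 15 mod 8 = 7)
  (1/15) = 1
Product of signs = 1
(394/409) = 1

1


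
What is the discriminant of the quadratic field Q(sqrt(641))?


For K = Q(sqrt(d)) with d squarefree: disc(K) = d if d = 1 mod 4, and disc(K) = 4d if d = 2 or 3 mod 4.
Here d = 641, and d mod 4 = 1.
d = 1 mod 4 (O_K = Z[(1+sqrt(d))/2]), so disc(K) = d = 641

641


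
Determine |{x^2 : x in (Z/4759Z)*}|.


For prime p, the number of non-zero quadratic residues is (p-1)/2.
= (4759-1)/2
= 2379

2379


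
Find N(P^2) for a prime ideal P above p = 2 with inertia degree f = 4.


N(P^a) = p^(a*f)
= 2^(2*4)
= 2^8
= 256

256


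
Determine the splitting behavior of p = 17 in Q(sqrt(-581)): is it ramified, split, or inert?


K = Q(sqrt(-581)). Since d mod 4 = 3, disc(K) = -2324.
Check p | disc: -2324 mod 17 = 5.
p does not divide disc. Compute Legendre symbol (d/p):
14^((17-1)/2) mod 17 = -1
(d/p) = -1, so p is inert: (p) stays prime with e=1, f=2, g=1.
Therefore p is inert.

inert


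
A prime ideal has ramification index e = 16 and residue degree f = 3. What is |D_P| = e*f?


|D_P| = e * f
= 16 * 3
= 48

48


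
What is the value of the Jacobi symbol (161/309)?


Compute (161/309) via quadratic reciprocity:
  reciprocity: (161/309) -> +(309/161)
  reduce: (148/161)
  pull out 2: (2/161) = +1  (since 161 mod 8 = 1)
  pull out 2: (2/161) = +1  (since 161 mod 8 = 1)
  reciprocity: (37/161) -> +(161/37)
  reduce: (13/37)
  reciprocity: (13/37) -> +(37/13)
  reduce: (11/13)
  reciprocity: (11/13) -> +(13/11)
  reduce: (2/11)
  pull out 2: (2/11) = -1  (since 11 mod 8 = 3)
  (1/11) = 1
Product of signs = -1

-1


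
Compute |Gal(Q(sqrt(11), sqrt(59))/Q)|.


The 2 square roots of distinct primes are multiplicatively independent over Q,
so [K:Q] = 2^2 and Gal(K/Q) is isomorphic to (Z/2Z)^2.
|Gal| = 2^2 = 4

4


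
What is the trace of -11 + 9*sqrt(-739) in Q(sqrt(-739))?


Tr(a + b*sqrt(d)) = (a + b*sqrt(d)) + (a - b*sqrt(d)) = 2a
= 2 * (-11)
= -22

-22


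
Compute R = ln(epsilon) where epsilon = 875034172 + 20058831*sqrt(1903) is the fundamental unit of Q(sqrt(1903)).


epsilon = 875034172 + 20058831*sqrt(1903)
= 1.7501e+09
R = ln(1.7501e+09)
= 21.2829

21.2829


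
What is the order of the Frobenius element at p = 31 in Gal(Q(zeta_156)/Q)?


The Frobenius at p in Gal(Q(zeta_n)/Q) = (Z/nZ)* is the class of p, so its order is ord_156(31), the smallest k >= 1 with 31^k = 1 mod 156.
n = 156 = 2^2 * 3 * 13, phi(156) = 48; the order divides phi(n).
Divisors of 48: 1, 2, 3, 4, 6, 8, 12, 16, 24, 48
Repeated squaring mod 156: 31^1 = 31, 31^2 = 25, 31^4 = 1, 31^8 = 1, 31^16 = 1, 31^32 = 1
Test divisors in increasing order:
  k=1: 31^1 = 31 mod 156
  k=2: 31^2 = 25 mod 156
  k=3: 31^3 = 25 * 31 = 151 mod 156
  k=4: 31^4 = 1 mod 156  <- first divisor giving 1
Order = 4

4


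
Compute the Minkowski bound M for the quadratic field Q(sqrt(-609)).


d = -609, d mod 4 = 3, so disc(K) = 4d = -2436; |disc(K)| = 2436
Imaginary quadratic field, so n = 2, s = r2 = 1, r1 = 0
M = (n!/n^n) * (4/pi)^s * sqrt(|disc(K)|) = (2!/2^2) * (4/pi)^1 * sqrt(2436)
= 0.5 * 1.273240 * 49.355851
= 31.4209

31.4209


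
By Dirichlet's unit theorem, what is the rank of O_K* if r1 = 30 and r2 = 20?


By Dirichlet's unit theorem:
rank = r1 + r2 - 1
= 30 + 20 - 1
= 49

49


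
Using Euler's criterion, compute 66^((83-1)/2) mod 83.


p = 83 is prime and the exponent is (p-1)/2 = 41, so by Euler's criterion 66^41 = (66/83) = +1 or -1 mod 83.
Compute by square-and-multiply:
  41 = 32 + 8 + 1 (binary 101001)
  Repeated squaring mod 83: 66^1 = 66, 66^2 = 40, 66^4 = 23, 66^8 = 31, 66^16 = 48, 66^32 = 63
  66^41 = 66^32 * 66^8 * 66^1 = 63 * 31 * 66 mod 83
    63 * 31 = 1953 = 44 mod 83
    44 * 66 = 2904 = 82 mod 83
  66^41 = 82 mod 83
Result 82 = p - 1 = -1 mod 83: 66 is a quadratic non-residue mod 83. As a residue in [0, p-1] the value is 82.
66^41 mod 83 = 82

82


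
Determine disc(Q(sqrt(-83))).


For K = Q(sqrt(d)) with d squarefree: disc(K) = d if d = 1 mod 4, and disc(K) = 4d if d = 2 or 3 mod 4.
Here d = -83, and d mod 4 = 1.
d = 1 mod 4 (O_K = Z[(1+sqrt(d))/2]), so disc(K) = d = -83

-83


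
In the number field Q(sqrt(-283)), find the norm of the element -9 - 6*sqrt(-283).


N(a + b*sqrt(d)) = a^2 - d*b^2
= (-9)^2 - (-283)*(-6)^2
= 81 + 10188
= 10269

10269


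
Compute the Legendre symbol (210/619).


p = 619 is prime, so compute (210/619) with the reciprocity algorithm (Jacobi-symbol steps: pull out 2s via (2/n), flip via reciprocity, reduce):
  pull out 2: (2/619) = -1  (since 619 mod 8 = 3)
  reciprocity: (105/619) -> +(619/105)
  reduce: (94/105)
  pull out 2: (2/105) = +1  (since 105 mod 8 = 1)
  reciprocity: (47/105) -> +(105/47)
  reduce: (11/47)
  reciprocity: (11/47) -> -(47/11)
  reduce: (3/11)
  reciprocity: (3/11) -> -(11/3)
  reduce: (2/3)
  pull out 2: (2/3) = -1  (since 3 mod 8 = 3)
  (1/3) = 1
Product of signs = 1
(210/619) = 1

1


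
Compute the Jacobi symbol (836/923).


Compute (836/923) via quadratic reciprocity:
  pull out 2: (2/923) = -1  (since 923 mod 8 = 3)
  pull out 2: (2/923) = -1  (since 923 mod 8 = 3)
  reciprocity: (209/923) -> +(923/209)
  reduce: (87/209)
  reciprocity: (87/209) -> +(209/87)
  reduce: (35/87)
  reciprocity: (35/87) -> -(87/35)
  reduce: (17/35)
  reciprocity: (17/35) -> +(35/17)
  reduce: (1/17)
  (1/17) = 1
Product of signs = -1

-1


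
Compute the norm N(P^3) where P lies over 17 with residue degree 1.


N(P^a) = p^(a*f)
= 17^(3*1)
= 17^3
= 4913

4913


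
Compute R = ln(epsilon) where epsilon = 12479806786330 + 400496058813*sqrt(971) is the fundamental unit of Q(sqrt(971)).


epsilon = 12479806786330 + 400496058813*sqrt(971)
= 2.4960e+13
R = ln(2.4960e+13)
= 30.8483

30.8483


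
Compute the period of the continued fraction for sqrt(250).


Run the CF algorithm for sqrt(250).
a_0 = floor(sqrt(250)) = 15; set m_0=0, q_0=1.
Recurrence: m' = q*a - m,  q' = (d - m'^2)/q,  a' = floor((a_0 + m')/q').
  step 1: m=15, q=25, a=1
  step 2: m=10, q=6, a=4
  step 3: m=14, q=9, a=3
  step 4: m=13, q=9, a=3
  step 5: m=14, q=6, a=4
  step 6: m=10, q=25, a=1
  step 7: m=15, q=1, a=30
a_7 = 2*a_0 = 30, so the period closes here.
sqrt(250) = [15; 1, 4, 3, 3, 4, 1, 30]
Period length = 7

7


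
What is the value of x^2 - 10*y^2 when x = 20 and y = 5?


x^2 - d*y^2
= 20^2 - 10*5^2
= 400 - 250
= 150

150


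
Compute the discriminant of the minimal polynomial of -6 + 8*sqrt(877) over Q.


The element -6 + 8*sqrt(877) has minimal polynomial:
x^2 + 12*x - 56092
Discriminant = (12)^2 - 4*(-56092)
= 144 + 224368
= 224512

224512


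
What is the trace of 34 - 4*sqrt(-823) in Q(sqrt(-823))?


Tr(a + b*sqrt(d)) = (a + b*sqrt(d)) + (a - b*sqrt(d)) = 2a
= 2 * (34)
= 68

68


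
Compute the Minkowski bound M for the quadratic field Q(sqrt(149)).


d = 149, d mod 4 = 1, so disc(K) = d = 149; |disc(K)| = 149
Real quadratic field, so n = 2, s = r2 = 0, r1 = 2
M = (n!/n^n) * (4/pi)^s * sqrt(|disc(K)|) = (2!/2^2) * (4/pi)^0 * sqrt(149)
= 0.5 * 1.000000 * 12.206556
= 6.1033

6.1033


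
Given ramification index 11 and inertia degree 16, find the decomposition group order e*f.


|D_P| = e * f
= 11 * 16
= 176

176


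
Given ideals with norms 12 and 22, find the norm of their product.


N(IJ) = N(I) * N(J)
= 12 * 22
= 264

264


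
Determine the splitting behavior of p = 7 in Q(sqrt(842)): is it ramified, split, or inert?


K = Q(sqrt(842)). Since d mod 4 = 2, disc(K) = 3368.
Check p | disc: 3368 mod 7 = 1.
p does not divide disc. Compute Legendre symbol (d/p):
2^((7-1)/2) mod 7 = 1
(d/p) = 1, so p splits: (p) = P*P' with e=1, f=1, g=2.
Therefore p is split.

split


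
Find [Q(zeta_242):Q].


The degree equals Euler's totient phi(242).
242 = 2 * 11^2
phi(242) = 110

110


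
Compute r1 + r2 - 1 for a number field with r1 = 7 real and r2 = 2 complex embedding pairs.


By Dirichlet's unit theorem:
rank = r1 + r2 - 1
= 7 + 2 - 1
= 8

8


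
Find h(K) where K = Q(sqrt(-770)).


K = Q(sqrt(-770)). d mod 4 = 2, so D = disc(K) = 4d = -3080
h(K) equals the number of primitive reduced positive-definite forms (a, b, c) = a*x^2 + b*x*y + c*y^2 with b^2 - 4ac = D,
where reduced means |b| <= a <= c, with b >= 0 whenever |b| = a or a = c, and primitive means gcd(a, b, c) = 1.
Reduced forces 3a^2 <= |D| = 3080, so 1 <= a <= 32; b must have the parity of D, and c = (b^2 - D)/(4a) must be an integer >= a.
Enumerate a = 1..32, b in [-a, a]:
  a=1: (1, 0, 770)  [1]
  a=2: (2, 0, 385)  [1]
  a=3: (3, -2, 257), (3, 2, 257)  [2]
  a=4: none
  a=5: (5, 0, 154)  [1]
  a=6: (6, -4, 129), (6, 4, 129)  [2]
  a=7: (7, 0, 110)  [1]
  a=8: none
  a=9: (9, -4, 86), (9, 4, 86)  [2]
  a=10: (10, 0, 77)  [1]
  a=11: (11, 0, 70)  [1]
  a=12: none
  a=13: (13, -12, 62), (13, 12, 62)  [2]
  a=14: (14, 0, 55)  [1]
  a=15: (15, -10, 53), (15, 10, 53)  [2]
  a=16..17: none
  a=18: (18, -4, 43), (18, 4, 43)  [2]
  a=19: (19, -6, 41), (19, 6, 41)  [2]
  a=20: none
  a=21: (21, -14, 39), (21, 14, 39)  [2]
  a=22: (22, 0, 35)  [1]
  a=23: (23, -18, 37), (23, 18, 37)  [2]
  a=24..25: none
  a=26: (26, -12, 31), (26, 12, 31)  [2]
  a=27: (27, -22, 33), (27, 22, 33)  [2]
  a=28: none
  a=29: (29, -20, 30), (29, 20, 30)  [2]
  a=30..32: none
Total reduced forms: 1 + 1 + 2 + 1 + 2 + 1 + 2 + 1 + 1 + 2 + 1 + 2 + 2 + 2 + 2 + 1 + 2 + 2 + 2 + 2 = 32
h = 32

32
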